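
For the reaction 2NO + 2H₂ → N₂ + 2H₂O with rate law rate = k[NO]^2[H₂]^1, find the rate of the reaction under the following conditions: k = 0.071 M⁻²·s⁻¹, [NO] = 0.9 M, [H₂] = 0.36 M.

0.0207 M/s

Step 1: The rate law is rate = k[NO]^2[H₂]^1
Step 2: Substitute: rate = 0.071 × (0.9)^2 × (0.36)^1
Step 3: rate = 0.071 × 0.81 × 0.36 = 0.0207036 M/s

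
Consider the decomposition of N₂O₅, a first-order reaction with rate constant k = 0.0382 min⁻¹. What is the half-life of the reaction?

18.15 min

Step 1: For a first-order reaction, t₁/₂ = ln(2)/k
Step 2: t₁/₂ = ln(2)/0.0382
Step 3: t₁/₂ = 0.6931/0.0382 = 18.15 min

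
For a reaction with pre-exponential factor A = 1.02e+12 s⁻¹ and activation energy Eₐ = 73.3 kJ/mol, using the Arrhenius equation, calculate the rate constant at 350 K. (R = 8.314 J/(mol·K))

1.17e+01 s⁻¹

Step 1: Use the Arrhenius equation: k = A × exp(-Eₐ/RT)
Step 2: Convert Eₐ to J/mol: 73.3 kJ/mol = 73300 J/mol
Step 3: Calculate the exponent: -Eₐ/(RT) = -73300/(8.314 × 350) = -25.18987
Step 4: k = 1.02e+12 × exp(-25.18987)
Step 5: k = 1.02e+12 × 1.14863e-11 = 1.1716e+01 s⁻¹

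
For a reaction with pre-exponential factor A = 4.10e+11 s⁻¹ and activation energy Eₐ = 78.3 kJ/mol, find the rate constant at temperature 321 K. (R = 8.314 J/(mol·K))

7.43e-02 s⁻¹

Step 1: Use the Arrhenius equation: k = A × exp(-Eₐ/RT)
Step 2: Convert Eₐ to J/mol: 78.3 kJ/mol = 78300 J/mol
Step 3: Calculate the exponent: -Eₐ/(RT) = -78300/(8.314 × 321) = -29.33909
Step 4: k = 4.10e+11 × exp(-29.33909)
Step 5: k = 4.10e+11 × 1.81215e-13 = 7.4298e-02 s⁻¹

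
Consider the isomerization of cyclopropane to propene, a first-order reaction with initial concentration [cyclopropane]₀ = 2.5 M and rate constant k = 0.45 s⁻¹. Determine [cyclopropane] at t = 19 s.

0.0004839 M

Step 1: For a first-order reaction: [cyclopropane] = [cyclopropane]₀ × e^(-kt)
Step 2: [cyclopropane] = 2.5 × e^(-0.45 × 19)
Step 3: [cyclopropane] = 2.5 × e^(-8.55)
Step 4: [cyclopropane] = 2.5 × 0.000193545 = 0.0004839 M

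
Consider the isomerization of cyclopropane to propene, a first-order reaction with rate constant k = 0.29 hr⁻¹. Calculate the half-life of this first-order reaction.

2.39 hr

Step 1: For a first-order reaction, t₁/₂ = ln(2)/k
Step 2: t₁/₂ = ln(2)/0.29
Step 3: t₁/₂ = 0.6931/0.29 = 2.39 hr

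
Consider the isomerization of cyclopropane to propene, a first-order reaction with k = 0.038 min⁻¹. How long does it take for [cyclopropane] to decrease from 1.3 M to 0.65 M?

18.24 min

Step 1: For first-order: t = ln([cyclopropane]₀/[cyclopropane])/k
Step 2: t = ln(1.3/0.65)/0.038
Step 3: t = ln(2)/0.038
Step 4: t = 0.6931/0.038 = 18.24 min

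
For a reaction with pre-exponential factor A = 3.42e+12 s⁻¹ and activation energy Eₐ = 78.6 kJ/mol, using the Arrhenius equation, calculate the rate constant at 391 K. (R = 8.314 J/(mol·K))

1.08e+02 s⁻¹

Step 1: Use the Arrhenius equation: k = A × exp(-Eₐ/RT)
Step 2: Convert Eₐ to J/mol: 78.6 kJ/mol = 78600 J/mol
Step 3: Calculate the exponent: -Eₐ/(RT) = -78600/(8.314 × 391) = -24.17886
Step 4: k = 3.42e+12 × exp(-24.17886)
Step 5: k = 3.42e+12 × 3.15685e-11 = 1.0796e+02 s⁻¹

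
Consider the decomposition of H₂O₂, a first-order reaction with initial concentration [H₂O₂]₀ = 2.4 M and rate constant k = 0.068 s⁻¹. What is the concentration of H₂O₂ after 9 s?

1.301 M

Step 1: For a first-order reaction: [H₂O₂] = [H₂O₂]₀ × e^(-kt)
Step 2: [H₂O₂] = 2.4 × e^(-0.068 × 9)
Step 3: [H₂O₂] = 2.4 × e^(-0.612)
Step 4: [H₂O₂] = 2.4 × 0.542265 = 1.301 M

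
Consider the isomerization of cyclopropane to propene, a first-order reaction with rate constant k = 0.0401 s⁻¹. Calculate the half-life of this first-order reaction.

17.29 s

Step 1: For a first-order reaction, t₁/₂ = ln(2)/k
Step 2: t₁/₂ = ln(2)/0.0401
Step 3: t₁/₂ = 0.6931/0.0401 = 17.29 s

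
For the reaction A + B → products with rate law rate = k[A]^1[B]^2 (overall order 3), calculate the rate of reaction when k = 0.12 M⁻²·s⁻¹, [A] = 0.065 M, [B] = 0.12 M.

0.0001123 M/s

Step 1: The rate law is rate = k[A]^1[B]^2, overall order = 1+2 = 3
Step 2: Substitute values: rate = 0.12 × (0.065)^1 × (0.12)^2
Step 3: rate = 0.12 × 0.065 × 0.0144 = 0.00011232 M/s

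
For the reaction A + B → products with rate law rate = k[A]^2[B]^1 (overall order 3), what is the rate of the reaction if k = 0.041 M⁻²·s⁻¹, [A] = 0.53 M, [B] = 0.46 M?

0.005298 M/s

Step 1: The rate law is rate = k[A]^2[B]^1, overall order = 2+1 = 3
Step 2: Substitute values: rate = 0.041 × (0.53)^2 × (0.46)^1
Step 3: rate = 0.041 × 0.2809 × 0.46 = 0.00529777 M/s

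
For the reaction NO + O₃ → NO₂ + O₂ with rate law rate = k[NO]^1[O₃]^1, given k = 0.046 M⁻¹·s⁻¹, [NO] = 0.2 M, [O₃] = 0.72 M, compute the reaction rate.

0.006624 M/s

Step 1: The rate law is rate = k[NO]^1[O₃]^1
Step 2: Substitute: rate = 0.046 × (0.2)^1 × (0.72)^1
Step 3: rate = 0.046 × 0.2 × 0.72 = 0.006624 M/s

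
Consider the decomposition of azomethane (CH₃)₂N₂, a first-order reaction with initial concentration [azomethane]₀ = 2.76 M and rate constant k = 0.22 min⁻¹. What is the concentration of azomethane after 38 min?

0.000646 M

Step 1: For a first-order reaction: [azomethane] = [azomethane]₀ × e^(-kt)
Step 2: [azomethane] = 2.76 × e^(-0.22 × 38)
Step 3: [azomethane] = 2.76 × e^(-8.36)
Step 4: [azomethane] = 2.76 × 0.000234044 = 0.000646 M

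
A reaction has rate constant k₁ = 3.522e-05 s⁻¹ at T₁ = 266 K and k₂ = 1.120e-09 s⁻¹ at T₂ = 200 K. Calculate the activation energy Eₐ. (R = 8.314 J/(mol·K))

69.4 kJ/mol

Step 1: Use the two-temperature Arrhenius form: ln(k₂/k₁) = -Eₐ/R × (1/T₂ - 1/T₁)
Step 2: ln(k₂/k₁) = ln(1.120e-09/3.522e-05) = ln(3.18001e-05) = -10.356
Step 3: 1/T₂ - 1/T₁ = 1/200 - 1/266 = 1.240602e-03 K⁻¹
Step 4: Eₐ = -R × ln(k₂/k₁) / (1/T₂ - 1/T₁) = -8.314 × -10.356 / 1.240602e-03
Step 5: Eₐ = 6.9402e+04 J/mol = 69.4 kJ/mol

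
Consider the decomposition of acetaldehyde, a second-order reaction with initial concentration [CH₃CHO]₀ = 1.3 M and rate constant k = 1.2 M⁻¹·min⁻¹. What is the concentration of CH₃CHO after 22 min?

0.03681 M

Step 1: For a second-order reaction: 1/[CH₃CHO] = 1/[CH₃CHO]₀ + kt
Step 2: 1/[CH₃CHO] = 1/1.3 + 1.2 × 22
Step 3: 1/[CH₃CHO] = 0.7692 + 26.4 = 27.17
Step 4: [CH₃CHO] = 1/27.17 = 0.03681 M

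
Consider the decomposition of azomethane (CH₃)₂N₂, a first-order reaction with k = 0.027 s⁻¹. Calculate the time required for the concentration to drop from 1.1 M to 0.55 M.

25.67 s

Step 1: For first-order: t = ln([azomethane]₀/[azomethane])/k
Step 2: t = ln(1.1/0.55)/0.027
Step 3: t = ln(2)/0.027
Step 4: t = 0.6931/0.027 = 25.67 s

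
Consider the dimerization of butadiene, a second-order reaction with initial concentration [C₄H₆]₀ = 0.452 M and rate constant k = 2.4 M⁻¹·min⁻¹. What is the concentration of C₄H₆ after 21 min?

0.01901 M

Step 1: For a second-order reaction: 1/[C₄H₆] = 1/[C₄H₆]₀ + kt
Step 2: 1/[C₄H₆] = 1/0.452 + 2.4 × 21
Step 3: 1/[C₄H₆] = 2.212 + 50.4 = 52.61
Step 4: [C₄H₆] = 1/52.61 = 0.01901 M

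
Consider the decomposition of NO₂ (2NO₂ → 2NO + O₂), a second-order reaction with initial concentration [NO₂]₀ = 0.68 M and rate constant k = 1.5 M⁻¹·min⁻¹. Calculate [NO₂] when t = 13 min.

0.04769 M

Step 1: For a second-order reaction: 1/[NO₂] = 1/[NO₂]₀ + kt
Step 2: 1/[NO₂] = 1/0.68 + 1.5 × 13
Step 3: 1/[NO₂] = 1.471 + 19.5 = 20.97
Step 4: [NO₂] = 1/20.97 = 0.04769 M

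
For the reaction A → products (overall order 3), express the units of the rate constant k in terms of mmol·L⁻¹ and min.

(mmol·L⁻¹)⁻²·min⁻¹

Step 1: For overall order n, rate = k × (concentration)^n.
Step 2: Rate has units mmol·L⁻¹·min⁻¹; concentration term has units (mmol·L⁻¹)^3.
Step 3: k = rate / (concentration)^n, so units of k = (mmol·L⁻¹)^(1-3)·min⁻¹ = (mmol·L⁻¹)⁻²·min⁻¹.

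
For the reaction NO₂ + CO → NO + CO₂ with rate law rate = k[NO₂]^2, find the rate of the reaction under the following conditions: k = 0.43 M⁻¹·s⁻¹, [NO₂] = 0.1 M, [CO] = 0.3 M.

0.0043 M/s

Step 1: The rate law is rate = k[NO₂]^2
Step 2: Note that the rate does not depend on [CO] (zero order in CO).
Step 3: rate = 0.43 × (0.1)^2 = 0.0043 M/s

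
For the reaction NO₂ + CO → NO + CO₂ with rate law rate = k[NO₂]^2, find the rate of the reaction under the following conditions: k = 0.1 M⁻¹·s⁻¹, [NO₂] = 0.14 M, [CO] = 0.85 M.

0.00196 M/s

Step 1: The rate law is rate = k[NO₂]^2
Step 2: Note that the rate does not depend on [CO] (zero order in CO).
Step 3: rate = 0.1 × (0.14)^2 = 0.00196 M/s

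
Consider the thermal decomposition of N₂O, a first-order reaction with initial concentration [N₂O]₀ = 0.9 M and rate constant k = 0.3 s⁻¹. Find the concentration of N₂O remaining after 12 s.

0.02459 M

Step 1: For a first-order reaction: [N₂O] = [N₂O]₀ × e^(-kt)
Step 2: [N₂O] = 0.9 × e^(-0.3 × 12)
Step 3: [N₂O] = 0.9 × e^(-3.6)
Step 4: [N₂O] = 0.9 × 0.0273237 = 0.02459 M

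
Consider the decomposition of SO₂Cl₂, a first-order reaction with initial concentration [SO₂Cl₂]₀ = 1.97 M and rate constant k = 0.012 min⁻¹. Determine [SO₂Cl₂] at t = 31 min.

1.358 M

Step 1: For a first-order reaction: [SO₂Cl₂] = [SO₂Cl₂]₀ × e^(-kt)
Step 2: [SO₂Cl₂] = 1.97 × e^(-0.012 × 31)
Step 3: [SO₂Cl₂] = 1.97 × e^(-0.372)
Step 4: [SO₂Cl₂] = 1.97 × 0.689354 = 1.358 M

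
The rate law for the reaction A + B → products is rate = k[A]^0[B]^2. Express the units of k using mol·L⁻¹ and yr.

(mol·L⁻¹)⁻¹·yr⁻¹

Step 1: Overall order = 0 + 2 = 2.
Step 2: rate has units mol·L⁻¹·yr⁻¹; [A]^0[B]^2 has units (mol·L⁻¹)^2.
Step 3: k = rate/([A]^0[B]^2), so units of k = (mol·L⁻¹)^(1-2)·yr⁻¹ = (mol·L⁻¹)⁻¹·yr⁻¹.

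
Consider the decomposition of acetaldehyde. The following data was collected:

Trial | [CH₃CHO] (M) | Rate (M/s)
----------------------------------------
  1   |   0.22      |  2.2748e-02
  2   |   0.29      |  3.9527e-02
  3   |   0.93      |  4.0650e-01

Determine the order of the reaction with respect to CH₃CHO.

second order (2)

Step 1: Compare trials to find order n where rate₂/rate₁ = ([CH₃CHO]₂/[CH₃CHO]₁)^n
Step 2: rate₂/rate₁ = 3.9527e-02/2.2748e-02 = 1.738
Step 3: [CH₃CHO]₂/[CH₃CHO]₁ = 0.29/0.22 = 1.318
Step 4: n = ln(1.738)/ln(1.318) = 2.00 ≈ 2
Step 5: The reaction is second order in CH₃CHO.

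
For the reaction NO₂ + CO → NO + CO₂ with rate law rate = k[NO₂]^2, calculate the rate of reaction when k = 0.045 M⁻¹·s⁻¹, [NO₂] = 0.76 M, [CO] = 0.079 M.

0.02599 M/s

Step 1: The rate law is rate = k[NO₂]^2
Step 2: Note that the rate does not depend on [CO] (zero order in CO).
Step 3: rate = 0.045 × (0.76)^2 = 0.025992 M/s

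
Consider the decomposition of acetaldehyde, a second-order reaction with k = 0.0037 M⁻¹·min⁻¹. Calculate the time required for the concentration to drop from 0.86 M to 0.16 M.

1375 min

Step 1: For second-order: t = (1/[CH₃CHO] - 1/[CH₃CHO]₀)/k
Step 2: t = (1/0.16 - 1/0.86)/0.0037
Step 3: t = (6.25 - 1.163)/0.0037
Step 4: t = 5.087/0.0037 = 1375 min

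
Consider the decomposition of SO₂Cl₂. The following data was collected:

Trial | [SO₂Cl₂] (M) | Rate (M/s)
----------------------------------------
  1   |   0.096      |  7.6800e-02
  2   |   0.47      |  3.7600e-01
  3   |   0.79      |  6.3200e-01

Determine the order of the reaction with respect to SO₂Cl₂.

first order (1)

Step 1: Compare trials to find order n where rate₂/rate₁ = ([SO₂Cl₂]₂/[SO₂Cl₂]₁)^n
Step 2: rate₂/rate₁ = 3.7600e-01/7.6800e-02 = 4.896
Step 3: [SO₂Cl₂]₂/[SO₂Cl₂]₁ = 0.47/0.096 = 4.896
Step 4: n = ln(4.896)/ln(4.896) = 1.00 ≈ 1
Step 5: The reaction is first order in SO₂Cl₂.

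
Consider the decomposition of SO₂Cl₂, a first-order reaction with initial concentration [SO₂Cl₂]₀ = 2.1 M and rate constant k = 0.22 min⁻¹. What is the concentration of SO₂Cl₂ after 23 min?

0.01333 M

Step 1: For a first-order reaction: [SO₂Cl₂] = [SO₂Cl₂]₀ × e^(-kt)
Step 2: [SO₂Cl₂] = 2.1 × e^(-0.22 × 23)
Step 3: [SO₂Cl₂] = 2.1 × e^(-5.06)
Step 4: [SO₂Cl₂] = 2.1 × 0.00634556 = 0.01333 M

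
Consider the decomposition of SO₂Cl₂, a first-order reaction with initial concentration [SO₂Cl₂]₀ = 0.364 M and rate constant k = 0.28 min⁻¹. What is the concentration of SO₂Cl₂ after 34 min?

2.671e-05 M

Step 1: For a first-order reaction: [SO₂Cl₂] = [SO₂Cl₂]₀ × e^(-kt)
Step 2: [SO₂Cl₂] = 0.364 × e^(-0.28 × 34)
Step 3: [SO₂Cl₂] = 0.364 × e^(-9.52)
Step 4: [SO₂Cl₂] = 0.364 × 7.33697e-05 = 2.671e-05 M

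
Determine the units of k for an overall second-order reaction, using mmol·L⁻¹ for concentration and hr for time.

(mmol·L⁻¹)⁻¹·hr⁻¹

Step 1: For overall order n, rate = k × (concentration)^n.
Step 2: Rate has units mmol·L⁻¹·hr⁻¹; concentration term has units (mmol·L⁻¹)^2.
Step 3: k = rate / (concentration)^n, so units of k = (mmol·L⁻¹)^(1-2)·hr⁻¹ = (mmol·L⁻¹)⁻¹·hr⁻¹.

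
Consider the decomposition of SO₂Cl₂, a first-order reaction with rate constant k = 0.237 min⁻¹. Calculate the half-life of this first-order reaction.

2.925 min

Step 1: For a first-order reaction, t₁/₂ = ln(2)/k
Step 2: t₁/₂ = ln(2)/0.237
Step 3: t₁/₂ = 0.6931/0.237 = 2.925 min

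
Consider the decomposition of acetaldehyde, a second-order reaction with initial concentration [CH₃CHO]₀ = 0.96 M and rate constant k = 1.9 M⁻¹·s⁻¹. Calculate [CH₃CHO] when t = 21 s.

0.02442 M

Step 1: For a second-order reaction: 1/[CH₃CHO] = 1/[CH₃CHO]₀ + kt
Step 2: 1/[CH₃CHO] = 1/0.96 + 1.9 × 21
Step 3: 1/[CH₃CHO] = 1.042 + 39.9 = 40.94
Step 4: [CH₃CHO] = 1/40.94 = 0.02442 M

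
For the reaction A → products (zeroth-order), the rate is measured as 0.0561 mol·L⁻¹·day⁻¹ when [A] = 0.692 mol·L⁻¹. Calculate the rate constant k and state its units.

0.0561 mol·L⁻¹·day⁻¹

Step 1: For a zeroth-order reaction, rate = k (independent of concentration).
Step 2: k = rate = 0.0561 mol·L⁻¹·day⁻¹.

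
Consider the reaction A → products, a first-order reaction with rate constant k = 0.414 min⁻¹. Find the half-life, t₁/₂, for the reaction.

1.674 min

Step 1: For a first-order reaction, t₁/₂ = ln(2)/k
Step 2: t₁/₂ = ln(2)/0.414
Step 3: t₁/₂ = 0.6931/0.414 = 1.674 min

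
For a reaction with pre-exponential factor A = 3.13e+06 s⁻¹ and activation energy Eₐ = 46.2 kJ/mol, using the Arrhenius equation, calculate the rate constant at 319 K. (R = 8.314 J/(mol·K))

8.52e-02 s⁻¹

Step 1: Use the Arrhenius equation: k = A × exp(-Eₐ/RT)
Step 2: Convert Eₐ to J/mol: 46.2 kJ/mol = 46200 J/mol
Step 3: Calculate the exponent: -Eₐ/(RT) = -46200/(8.314 × 319) = -17.41972
Step 4: k = 3.13e+06 × exp(-17.41972)
Step 5: k = 3.13e+06 × 2.72089e-08 = 8.5164e-02 s⁻¹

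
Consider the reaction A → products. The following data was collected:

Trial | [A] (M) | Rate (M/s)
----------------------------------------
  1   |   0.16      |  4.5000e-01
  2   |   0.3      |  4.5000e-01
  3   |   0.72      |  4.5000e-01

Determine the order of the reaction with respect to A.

zeroth order (0)

Step 1: Compare trials - when concentration changes, rate stays constant.
Step 2: rate₂/rate₁ = 4.5000e-01/4.5000e-01 = 1
Step 3: [A]₂/[A]₁ = 0.3/0.16 = 1.875
Step 4: Since rate ratio ≈ (conc ratio)^0, the reaction is zeroth order.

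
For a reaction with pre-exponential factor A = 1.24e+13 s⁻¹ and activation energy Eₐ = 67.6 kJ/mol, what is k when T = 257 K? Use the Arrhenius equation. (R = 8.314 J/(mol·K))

2.26e-01 s⁻¹

Step 1: Use the Arrhenius equation: k = A × exp(-Eₐ/RT)
Step 2: Convert Eₐ to J/mol: 67.6 kJ/mol = 67600 J/mol
Step 3: Calculate the exponent: -Eₐ/(RT) = -67600/(8.314 × 257) = -31.63760
Step 4: k = 1.24e+13 × exp(-31.63760)
Step 5: k = 1.24e+13 × 1.81955e-14 = 2.2562e-01 s⁻¹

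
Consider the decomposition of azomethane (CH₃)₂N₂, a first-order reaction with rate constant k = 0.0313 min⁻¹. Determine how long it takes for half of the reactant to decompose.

22.15 min

Step 1: For a first-order reaction, t₁/₂ = ln(2)/k
Step 2: t₁/₂ = ln(2)/0.0313
Step 3: t₁/₂ = 0.6931/0.0313 = 22.15 min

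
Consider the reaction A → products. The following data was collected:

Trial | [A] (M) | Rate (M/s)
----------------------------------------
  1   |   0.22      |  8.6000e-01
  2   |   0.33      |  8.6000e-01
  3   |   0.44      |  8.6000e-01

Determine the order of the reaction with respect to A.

zeroth order (0)

Step 1: Compare trials - when concentration changes, rate stays constant.
Step 2: rate₂/rate₁ = 8.6000e-01/8.6000e-01 = 1
Step 3: [A]₂/[A]₁ = 0.33/0.22 = 1.5
Step 4: Since rate ratio ≈ (conc ratio)^0, the reaction is zeroth order.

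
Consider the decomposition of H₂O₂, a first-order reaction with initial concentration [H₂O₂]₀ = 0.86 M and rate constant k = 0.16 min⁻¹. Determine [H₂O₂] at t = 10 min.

0.1736 M

Step 1: For a first-order reaction: [H₂O₂] = [H₂O₂]₀ × e^(-kt)
Step 2: [H₂O₂] = 0.86 × e^(-0.16 × 10)
Step 3: [H₂O₂] = 0.86 × e^(-1.6)
Step 4: [H₂O₂] = 0.86 × 0.201897 = 0.1736 M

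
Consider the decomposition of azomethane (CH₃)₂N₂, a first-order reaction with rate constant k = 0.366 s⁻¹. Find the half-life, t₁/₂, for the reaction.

1.894 s

Step 1: For a first-order reaction, t₁/₂ = ln(2)/k
Step 2: t₁/₂ = ln(2)/0.366
Step 3: t₁/₂ = 0.6931/0.366 = 1.894 s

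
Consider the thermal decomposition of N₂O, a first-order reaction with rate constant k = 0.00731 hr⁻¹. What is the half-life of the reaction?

94.82 hr

Step 1: For a first-order reaction, t₁/₂ = ln(2)/k
Step 2: t₁/₂ = ln(2)/0.00731
Step 3: t₁/₂ = 0.6931/0.00731 = 94.82 hr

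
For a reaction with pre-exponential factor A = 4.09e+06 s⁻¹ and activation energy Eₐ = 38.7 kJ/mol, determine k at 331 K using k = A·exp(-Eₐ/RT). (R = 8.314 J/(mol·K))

3.19e+00 s⁻¹

Step 1: Use the Arrhenius equation: k = A × exp(-Eₐ/RT)
Step 2: Convert Eₐ to J/mol: 38.7 kJ/mol = 38700 J/mol
Step 3: Calculate the exponent: -Eₐ/(RT) = -38700/(8.314 × 331) = -14.06284
Step 4: k = 4.09e+06 × exp(-14.06284)
Step 5: k = 4.09e+06 × 7.80883e-07 = 3.1938e+00 s⁻¹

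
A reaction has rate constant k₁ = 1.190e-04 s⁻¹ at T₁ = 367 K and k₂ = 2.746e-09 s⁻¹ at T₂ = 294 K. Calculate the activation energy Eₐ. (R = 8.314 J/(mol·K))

131.2 kJ/mol

Step 1: Use the two-temperature Arrhenius form: ln(k₂/k₁) = -Eₐ/R × (1/T₂ - 1/T₁)
Step 2: ln(k₂/k₁) = ln(2.746e-09/1.190e-04) = ln(2.30756e-05) = -10.6767
Step 3: 1/T₂ - 1/T₁ = 1/294 - 1/367 = 6.765649e-04 K⁻¹
Step 4: Eₐ = -R × ln(k₂/k₁) / (1/T₂ - 1/T₁) = -8.314 × -10.6767 / 6.765649e-04
Step 5: Eₐ = 1.3120e+05 J/mol = 131.2 kJ/mol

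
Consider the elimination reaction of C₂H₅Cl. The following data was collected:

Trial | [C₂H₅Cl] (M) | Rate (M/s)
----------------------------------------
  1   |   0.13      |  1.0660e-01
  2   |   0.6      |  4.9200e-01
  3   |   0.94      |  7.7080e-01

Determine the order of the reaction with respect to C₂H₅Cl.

first order (1)

Step 1: Compare trials to find order n where rate₂/rate₁ = ([C₂H₅Cl]₂/[C₂H₅Cl]₁)^n
Step 2: rate₂/rate₁ = 4.9200e-01/1.0660e-01 = 4.615
Step 3: [C₂H₅Cl]₂/[C₂H₅Cl]₁ = 0.6/0.13 = 4.615
Step 4: n = ln(4.615)/ln(4.615) = 1.00 ≈ 1
Step 5: The reaction is first order in C₂H₅Cl.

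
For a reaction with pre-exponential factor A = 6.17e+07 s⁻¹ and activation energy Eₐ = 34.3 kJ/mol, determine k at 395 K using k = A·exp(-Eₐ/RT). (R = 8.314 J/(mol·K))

1.80e+03 s⁻¹

Step 1: Use the Arrhenius equation: k = A × exp(-Eₐ/RT)
Step 2: Convert Eₐ to J/mol: 34.3 kJ/mol = 34300 J/mol
Step 3: Calculate the exponent: -Eₐ/(RT) = -34300/(8.314 × 395) = -10.44448
Step 4: k = 6.17e+07 × exp(-10.44448)
Step 5: k = 6.17e+07 × 2.91085e-05 = 1.7960e+03 s⁻¹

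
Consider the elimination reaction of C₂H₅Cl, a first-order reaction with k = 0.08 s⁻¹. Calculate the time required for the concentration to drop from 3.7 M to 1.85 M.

8.664 s

Step 1: For first-order: t = ln([C₂H₅Cl]₀/[C₂H₅Cl])/k
Step 2: t = ln(3.7/1.85)/0.08
Step 3: t = ln(2)/0.08
Step 4: t = 0.6931/0.08 = 8.664 s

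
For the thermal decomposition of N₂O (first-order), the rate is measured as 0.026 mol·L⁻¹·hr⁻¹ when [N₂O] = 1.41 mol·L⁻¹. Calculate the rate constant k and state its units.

0.01844 hr⁻¹

Step 1: rate = k[N₂O]^1, so k = rate / [N₂O]^1.
Step 2: k = 0.026 / (1.41)^1 = 0.026 / 1.41.
Step 3: k = 0.01844 hr⁻¹.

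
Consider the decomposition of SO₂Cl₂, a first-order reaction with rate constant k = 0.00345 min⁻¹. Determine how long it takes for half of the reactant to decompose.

200.9 min

Step 1: For a first-order reaction, t₁/₂ = ln(2)/k
Step 2: t₁/₂ = ln(2)/0.00345
Step 3: t₁/₂ = 0.6931/0.00345 = 200.9 min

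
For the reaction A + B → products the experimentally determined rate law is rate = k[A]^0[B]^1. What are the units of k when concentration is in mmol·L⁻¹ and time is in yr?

yr⁻¹

Step 1: Overall order = 0 + 1 = 1.
Step 2: rate has units mmol·L⁻¹·yr⁻¹; [A]^0[B]^1 has units (mmol·L⁻¹)^1.
Step 3: k = rate/([A]^0[B]^1), so units of k = (mmol·L⁻¹)^(1-1)·yr⁻¹ = yr⁻¹.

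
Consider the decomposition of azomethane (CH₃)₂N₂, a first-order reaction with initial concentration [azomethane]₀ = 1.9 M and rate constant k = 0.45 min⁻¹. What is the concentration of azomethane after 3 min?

0.4926 M

Step 1: For a first-order reaction: [azomethane] = [azomethane]₀ × e^(-kt)
Step 2: [azomethane] = 1.9 × e^(-0.45 × 3)
Step 3: [azomethane] = 1.9 × e^(-1.35)
Step 4: [azomethane] = 1.9 × 0.25924 = 0.4926 M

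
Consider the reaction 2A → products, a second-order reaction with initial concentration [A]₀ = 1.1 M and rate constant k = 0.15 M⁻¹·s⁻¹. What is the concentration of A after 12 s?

0.3691 M

Step 1: For a second-order reaction: 1/[A] = 1/[A]₀ + kt
Step 2: 1/[A] = 1/1.1 + 0.15 × 12
Step 3: 1/[A] = 0.9091 + 1.8 = 2.709
Step 4: [A] = 1/2.709 = 0.3691 M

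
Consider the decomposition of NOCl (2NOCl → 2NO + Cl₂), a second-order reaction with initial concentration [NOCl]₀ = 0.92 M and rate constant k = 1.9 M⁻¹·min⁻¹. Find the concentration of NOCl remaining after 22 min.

0.02332 M

Step 1: For a second-order reaction: 1/[NOCl] = 1/[NOCl]₀ + kt
Step 2: 1/[NOCl] = 1/0.92 + 1.9 × 22
Step 3: 1/[NOCl] = 1.087 + 41.8 = 42.89
Step 4: [NOCl] = 1/42.89 = 0.02332 M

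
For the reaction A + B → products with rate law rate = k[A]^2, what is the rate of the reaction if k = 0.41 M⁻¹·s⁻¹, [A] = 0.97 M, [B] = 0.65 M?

0.3858 M/s

Step 1: The rate law is rate = k[A]^2
Step 2: Note that the rate does not depend on [B] (zero order in B).
Step 3: rate = 0.41 × (0.97)^2 = 0.385769 M/s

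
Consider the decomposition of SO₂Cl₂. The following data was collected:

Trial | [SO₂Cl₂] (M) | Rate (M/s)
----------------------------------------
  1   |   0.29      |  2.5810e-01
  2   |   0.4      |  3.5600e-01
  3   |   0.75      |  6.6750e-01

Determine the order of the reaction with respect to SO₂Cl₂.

first order (1)

Step 1: Compare trials to find order n where rate₂/rate₁ = ([SO₂Cl₂]₂/[SO₂Cl₂]₁)^n
Step 2: rate₂/rate₁ = 3.5600e-01/2.5810e-01 = 1.379
Step 3: [SO₂Cl₂]₂/[SO₂Cl₂]₁ = 0.4/0.29 = 1.379
Step 4: n = ln(1.379)/ln(1.379) = 1.00 ≈ 1
Step 5: The reaction is first order in SO₂Cl₂.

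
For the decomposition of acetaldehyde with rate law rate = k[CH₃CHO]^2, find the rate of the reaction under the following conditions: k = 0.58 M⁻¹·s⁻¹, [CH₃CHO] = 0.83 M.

0.3996 M/s

Step 1: Identify the rate law: rate = k[CH₃CHO]^2
Step 2: Substitute values: rate = 0.58 × (0.83)^2
Step 3: Calculate: rate = 0.58 × 0.6889 = 0.399562 M/s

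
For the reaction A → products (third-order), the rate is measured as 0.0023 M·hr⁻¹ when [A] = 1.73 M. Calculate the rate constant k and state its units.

0.0004442 M⁻²·hr⁻¹

Step 1: rate = k[A]^3, so k = rate / [A]^3.
Step 2: k = 0.0023 / (1.73)^3 = 0.0023 / 5.178.
Step 3: k = 0.0004442 M⁻²·hr⁻¹.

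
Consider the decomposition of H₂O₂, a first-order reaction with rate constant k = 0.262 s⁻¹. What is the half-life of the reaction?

2.646 s

Step 1: For a first-order reaction, t₁/₂ = ln(2)/k
Step 2: t₁/₂ = ln(2)/0.262
Step 3: t₁/₂ = 0.6931/0.262 = 2.646 s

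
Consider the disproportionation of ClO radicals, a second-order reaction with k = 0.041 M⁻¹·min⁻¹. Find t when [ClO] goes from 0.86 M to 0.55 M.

15.99 min

Step 1: For second-order: t = (1/[ClO] - 1/[ClO]₀)/k
Step 2: t = (1/0.55 - 1/0.86)/0.041
Step 3: t = (1.818 - 1.163)/0.041
Step 4: t = 0.6554/0.041 = 15.99 min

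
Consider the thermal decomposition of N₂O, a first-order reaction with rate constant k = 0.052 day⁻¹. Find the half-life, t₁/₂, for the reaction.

13.33 day

Step 1: For a first-order reaction, t₁/₂ = ln(2)/k
Step 2: t₁/₂ = ln(2)/0.052
Step 3: t₁/₂ = 0.6931/0.052 = 13.33 day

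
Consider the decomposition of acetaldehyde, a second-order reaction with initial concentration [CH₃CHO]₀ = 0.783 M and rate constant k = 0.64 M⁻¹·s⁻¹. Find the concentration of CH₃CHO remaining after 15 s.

0.09194 M

Step 1: For a second-order reaction: 1/[CH₃CHO] = 1/[CH₃CHO]₀ + kt
Step 2: 1/[CH₃CHO] = 1/0.783 + 0.64 × 15
Step 3: 1/[CH₃CHO] = 1.277 + 9.6 = 10.88
Step 4: [CH₃CHO] = 1/10.88 = 0.09194 M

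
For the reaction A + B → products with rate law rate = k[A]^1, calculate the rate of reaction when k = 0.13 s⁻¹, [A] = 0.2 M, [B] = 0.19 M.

0.026 M/s

Step 1: The rate law is rate = k[A]^1
Step 2: Note that the rate does not depend on [B] (zero order in B).
Step 3: rate = 0.13 × (0.2)^1 = 0.026 M/s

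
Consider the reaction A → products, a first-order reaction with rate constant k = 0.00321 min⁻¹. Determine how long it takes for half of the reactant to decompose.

215.9 min

Step 1: For a first-order reaction, t₁/₂ = ln(2)/k
Step 2: t₁/₂ = ln(2)/0.00321
Step 3: t₁/₂ = 0.6931/0.00321 = 215.9 min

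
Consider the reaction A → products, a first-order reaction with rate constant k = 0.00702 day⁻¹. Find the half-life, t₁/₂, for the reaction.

98.74 day

Step 1: For a first-order reaction, t₁/₂ = ln(2)/k
Step 2: t₁/₂ = ln(2)/0.00702
Step 3: t₁/₂ = 0.6931/0.00702 = 98.74 day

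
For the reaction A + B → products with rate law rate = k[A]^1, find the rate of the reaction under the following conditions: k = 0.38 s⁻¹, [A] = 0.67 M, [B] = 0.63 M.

0.2546 M/s

Step 1: The rate law is rate = k[A]^1
Step 2: Note that the rate does not depend on [B] (zero order in B).
Step 3: rate = 0.38 × (0.67)^1 = 0.2546 M/s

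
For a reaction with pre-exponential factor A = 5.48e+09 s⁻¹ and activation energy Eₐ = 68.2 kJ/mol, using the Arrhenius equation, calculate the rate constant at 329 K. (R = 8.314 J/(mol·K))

8.14e-02 s⁻¹

Step 1: Use the Arrhenius equation: k = A × exp(-Eₐ/RT)
Step 2: Convert Eₐ to J/mol: 68.2 kJ/mol = 68200 J/mol
Step 3: Calculate the exponent: -Eₐ/(RT) = -68200/(8.314 × 329) = -24.93323
Step 4: k = 5.48e+09 × exp(-24.93323)
Step 5: k = 5.48e+09 × 1.48469e-11 = 8.1361e-02 s⁻¹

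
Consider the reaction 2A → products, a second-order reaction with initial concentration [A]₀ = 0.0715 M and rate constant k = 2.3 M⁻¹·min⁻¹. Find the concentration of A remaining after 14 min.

0.02165 M

Step 1: For a second-order reaction: 1/[A] = 1/[A]₀ + kt
Step 2: 1/[A] = 1/0.0715 + 2.3 × 14
Step 3: 1/[A] = 13.99 + 32.2 = 46.19
Step 4: [A] = 1/46.19 = 0.02165 M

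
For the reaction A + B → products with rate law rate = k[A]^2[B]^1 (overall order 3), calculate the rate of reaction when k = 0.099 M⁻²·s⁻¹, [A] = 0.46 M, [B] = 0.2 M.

0.00419 M/s

Step 1: The rate law is rate = k[A]^2[B]^1, overall order = 2+1 = 3
Step 2: Substitute values: rate = 0.099 × (0.46)^2 × (0.2)^1
Step 3: rate = 0.099 × 0.2116 × 0.2 = 0.00418968 M/s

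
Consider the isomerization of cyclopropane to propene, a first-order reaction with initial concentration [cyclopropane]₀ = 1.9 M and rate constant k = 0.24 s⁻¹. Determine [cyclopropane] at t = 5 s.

0.5723 M

Step 1: For a first-order reaction: [cyclopropane] = [cyclopropane]₀ × e^(-kt)
Step 2: [cyclopropane] = 1.9 × e^(-0.24 × 5)
Step 3: [cyclopropane] = 1.9 × e^(-1.2)
Step 4: [cyclopropane] = 1.9 × 0.301194 = 0.5723 M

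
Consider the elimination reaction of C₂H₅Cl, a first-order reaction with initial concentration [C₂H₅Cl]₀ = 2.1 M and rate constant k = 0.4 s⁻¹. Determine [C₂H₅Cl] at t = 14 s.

0.007766 M

Step 1: For a first-order reaction: [C₂H₅Cl] = [C₂H₅Cl]₀ × e^(-kt)
Step 2: [C₂H₅Cl] = 2.1 × e^(-0.4 × 14)
Step 3: [C₂H₅Cl] = 2.1 × e^(-5.6)
Step 4: [C₂H₅Cl] = 2.1 × 0.00369786 = 0.007766 M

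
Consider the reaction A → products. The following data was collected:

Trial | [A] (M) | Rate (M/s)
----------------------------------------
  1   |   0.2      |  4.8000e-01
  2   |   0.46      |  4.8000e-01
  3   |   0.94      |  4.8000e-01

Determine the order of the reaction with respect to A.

zeroth order (0)

Step 1: Compare trials - when concentration changes, rate stays constant.
Step 2: rate₂/rate₁ = 4.8000e-01/4.8000e-01 = 1
Step 3: [A]₂/[A]₁ = 0.46/0.2 = 2.3
Step 4: Since rate ratio ≈ (conc ratio)^0, the reaction is zeroth order.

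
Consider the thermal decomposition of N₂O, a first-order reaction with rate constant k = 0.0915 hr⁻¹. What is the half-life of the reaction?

7.575 hr

Step 1: For a first-order reaction, t₁/₂ = ln(2)/k
Step 2: t₁/₂ = ln(2)/0.0915
Step 3: t₁/₂ = 0.6931/0.0915 = 7.575 hr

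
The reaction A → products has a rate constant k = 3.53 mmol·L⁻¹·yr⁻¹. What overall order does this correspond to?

zeroth order (0)

Step 1: The units of k for an nth-order reaction are (concentration)^(1-n)·(time)⁻¹.
Step 2: Here k has units mmol·L⁻¹·yr⁻¹, so the concentration exponent is 1.
Step 3: 1 - n = 1 ⇒ n = 0. The reaction is zeroth order.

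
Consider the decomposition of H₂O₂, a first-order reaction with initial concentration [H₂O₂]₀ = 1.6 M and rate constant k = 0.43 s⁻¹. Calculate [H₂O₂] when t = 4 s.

0.2865 M

Step 1: For a first-order reaction: [H₂O₂] = [H₂O₂]₀ × e^(-kt)
Step 2: [H₂O₂] = 1.6 × e^(-0.43 × 4)
Step 3: [H₂O₂] = 1.6 × e^(-1.72)
Step 4: [H₂O₂] = 1.6 × 0.179066 = 0.2865 M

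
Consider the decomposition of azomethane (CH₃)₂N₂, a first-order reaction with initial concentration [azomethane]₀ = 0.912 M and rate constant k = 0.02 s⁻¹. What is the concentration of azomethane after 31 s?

0.4906 M

Step 1: For a first-order reaction: [azomethane] = [azomethane]₀ × e^(-kt)
Step 2: [azomethane] = 0.912 × e^(-0.02 × 31)
Step 3: [azomethane] = 0.912 × e^(-0.62)
Step 4: [azomethane] = 0.912 × 0.537944 = 0.4906 M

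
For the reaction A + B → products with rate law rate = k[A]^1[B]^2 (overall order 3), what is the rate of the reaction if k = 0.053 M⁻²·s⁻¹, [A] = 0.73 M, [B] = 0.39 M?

0.005885 M/s

Step 1: The rate law is rate = k[A]^1[B]^2, overall order = 1+2 = 3
Step 2: Substitute values: rate = 0.053 × (0.73)^1 × (0.39)^2
Step 3: rate = 0.053 × 0.73 × 0.1521 = 0.00588475 M/s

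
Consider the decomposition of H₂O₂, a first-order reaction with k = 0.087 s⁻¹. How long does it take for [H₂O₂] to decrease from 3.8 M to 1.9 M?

7.967 s

Step 1: For first-order: t = ln([H₂O₂]₀/[H₂O₂])/k
Step 2: t = ln(3.8/1.9)/0.087
Step 3: t = ln(2)/0.087
Step 4: t = 0.6931/0.087 = 7.967 s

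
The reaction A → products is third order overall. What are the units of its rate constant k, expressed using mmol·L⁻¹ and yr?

(mmol·L⁻¹)⁻²·yr⁻¹

Step 1: For overall order n, rate = k × (concentration)^n.
Step 2: Rate has units mmol·L⁻¹·yr⁻¹; concentration term has units (mmol·L⁻¹)^3.
Step 3: k = rate / (concentration)^n, so units of k = (mmol·L⁻¹)^(1-3)·yr⁻¹ = (mmol·L⁻¹)⁻²·yr⁻¹.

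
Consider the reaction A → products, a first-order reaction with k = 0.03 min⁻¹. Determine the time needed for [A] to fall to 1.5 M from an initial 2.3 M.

14.25 min

Step 1: For first-order: t = ln([A]₀/[A])/k
Step 2: t = ln(2.3/1.5)/0.03
Step 3: t = ln(1.533)/0.03
Step 4: t = 0.4274/0.03 = 14.25 min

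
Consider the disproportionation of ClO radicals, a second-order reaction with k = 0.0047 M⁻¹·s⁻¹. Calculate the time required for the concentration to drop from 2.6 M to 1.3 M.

81.83 s

Step 1: For second-order: t = (1/[ClO] - 1/[ClO]₀)/k
Step 2: t = (1/1.3 - 1/2.6)/0.0047
Step 3: t = (0.7692 - 0.3846)/0.0047
Step 4: t = 0.3846/0.0047 = 81.83 s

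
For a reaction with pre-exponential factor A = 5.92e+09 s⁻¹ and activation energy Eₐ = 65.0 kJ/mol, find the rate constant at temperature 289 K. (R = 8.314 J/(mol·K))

1.06e-02 s⁻¹

Step 1: Use the Arrhenius equation: k = A × exp(-Eₐ/RT)
Step 2: Convert Eₐ to J/mol: 65.0 kJ/mol = 65000 J/mol
Step 3: Calculate the exponent: -Eₐ/(RT) = -65000/(8.314 × 289) = -27.05238
Step 4: k = 5.92e+09 × exp(-27.05238)
Step 5: k = 5.92e+09 × 1.78361e-12 = 1.0559e-02 s⁻¹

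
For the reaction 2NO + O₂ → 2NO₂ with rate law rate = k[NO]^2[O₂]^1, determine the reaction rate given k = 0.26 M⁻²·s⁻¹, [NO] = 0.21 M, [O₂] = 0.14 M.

0.001605 M/s

Step 1: The rate law is rate = k[NO]^2[O₂]^1
Step 2: Substitute: rate = 0.26 × (0.21)^2 × (0.14)^1
Step 3: rate = 0.26 × 0.0441 × 0.14 = 0.00160524 M/s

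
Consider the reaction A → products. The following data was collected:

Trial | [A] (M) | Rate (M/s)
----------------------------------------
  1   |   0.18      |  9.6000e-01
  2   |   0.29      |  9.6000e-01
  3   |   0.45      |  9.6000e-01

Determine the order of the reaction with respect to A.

zeroth order (0)

Step 1: Compare trials - when concentration changes, rate stays constant.
Step 2: rate₂/rate₁ = 9.6000e-01/9.6000e-01 = 1
Step 3: [A]₂/[A]₁ = 0.29/0.18 = 1.611
Step 4: Since rate ratio ≈ (conc ratio)^0, the reaction is zeroth order.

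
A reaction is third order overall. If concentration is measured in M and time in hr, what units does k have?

M⁻²·hr⁻¹

Step 1: For overall order n, rate = k × (concentration)^n.
Step 2: Rate has units M·hr⁻¹; concentration term has units M^3.
Step 3: k = rate / (concentration)^n, so units of k = M^(1-3)·hr⁻¹ = M⁻²·hr⁻¹.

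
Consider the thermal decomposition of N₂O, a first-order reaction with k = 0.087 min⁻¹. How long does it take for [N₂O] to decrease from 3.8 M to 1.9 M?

7.967 min

Step 1: For first-order: t = ln([N₂O]₀/[N₂O])/k
Step 2: t = ln(3.8/1.9)/0.087
Step 3: t = ln(2)/0.087
Step 4: t = 0.6931/0.087 = 7.967 min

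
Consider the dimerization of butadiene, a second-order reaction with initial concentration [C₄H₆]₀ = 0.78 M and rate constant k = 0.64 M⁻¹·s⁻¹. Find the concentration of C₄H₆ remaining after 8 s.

0.1562 M

Step 1: For a second-order reaction: 1/[C₄H₆] = 1/[C₄H₆]₀ + kt
Step 2: 1/[C₄H₆] = 1/0.78 + 0.64 × 8
Step 3: 1/[C₄H₆] = 1.282 + 5.12 = 6.402
Step 4: [C₄H₆] = 1/6.402 = 0.1562 M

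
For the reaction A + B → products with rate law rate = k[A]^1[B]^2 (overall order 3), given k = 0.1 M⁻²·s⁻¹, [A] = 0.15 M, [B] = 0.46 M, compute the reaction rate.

0.003174 M/s

Step 1: The rate law is rate = k[A]^1[B]^2, overall order = 1+2 = 3
Step 2: Substitute values: rate = 0.1 × (0.15)^1 × (0.46)^2
Step 3: rate = 0.1 × 0.15 × 0.2116 = 0.003174 M/s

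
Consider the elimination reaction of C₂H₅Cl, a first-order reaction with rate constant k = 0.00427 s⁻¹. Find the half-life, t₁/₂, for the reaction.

162.3 s

Step 1: For a first-order reaction, t₁/₂ = ln(2)/k
Step 2: t₁/₂ = ln(2)/0.00427
Step 3: t₁/₂ = 0.6931/0.00427 = 162.3 s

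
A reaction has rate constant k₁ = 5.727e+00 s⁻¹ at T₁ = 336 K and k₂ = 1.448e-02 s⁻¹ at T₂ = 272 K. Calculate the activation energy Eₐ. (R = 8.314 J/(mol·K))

71.0 kJ/mol

Step 1: Use the two-temperature Arrhenius form: ln(k₂/k₁) = -Eₐ/R × (1/T₂ - 1/T₁)
Step 2: ln(k₂/k₁) = ln(1.448e-02/5.727e+00) = ln(0.00252837) = -5.98018
Step 3: 1/T₂ - 1/T₁ = 1/272 - 1/336 = 7.002801e-04 K⁻¹
Step 4: Eₐ = -R × ln(k₂/k₁) / (1/T₂ - 1/T₁) = -8.314 × -5.98018 / 7.002801e-04
Step 5: Eₐ = 7.0999e+04 J/mol = 71.0 kJ/mol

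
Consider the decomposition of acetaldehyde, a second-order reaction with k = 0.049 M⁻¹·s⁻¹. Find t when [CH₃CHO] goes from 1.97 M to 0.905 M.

12.19 s

Step 1: For second-order: t = (1/[CH₃CHO] - 1/[CH₃CHO]₀)/k
Step 2: t = (1/0.905 - 1/1.97)/0.049
Step 3: t = (1.105 - 0.5076)/0.049
Step 4: t = 0.5974/0.049 = 12.19 s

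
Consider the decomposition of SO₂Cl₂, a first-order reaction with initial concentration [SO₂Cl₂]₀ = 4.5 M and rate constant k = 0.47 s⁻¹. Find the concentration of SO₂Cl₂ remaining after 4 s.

0.6867 M

Step 1: For a first-order reaction: [SO₂Cl₂] = [SO₂Cl₂]₀ × e^(-kt)
Step 2: [SO₂Cl₂] = 4.5 × e^(-0.47 × 4)
Step 3: [SO₂Cl₂] = 4.5 × e^(-1.88)
Step 4: [SO₂Cl₂] = 4.5 × 0.15259 = 0.6867 M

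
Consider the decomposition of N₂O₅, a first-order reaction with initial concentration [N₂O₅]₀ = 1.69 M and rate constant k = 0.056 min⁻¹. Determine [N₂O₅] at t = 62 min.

0.05248 M

Step 1: For a first-order reaction: [N₂O₅] = [N₂O₅]₀ × e^(-kt)
Step 2: [N₂O₅] = 1.69 × e^(-0.056 × 62)
Step 3: [N₂O₅] = 1.69 × e^(-3.472)
Step 4: [N₂O₅] = 1.69 × 0.0310549 = 0.05248 M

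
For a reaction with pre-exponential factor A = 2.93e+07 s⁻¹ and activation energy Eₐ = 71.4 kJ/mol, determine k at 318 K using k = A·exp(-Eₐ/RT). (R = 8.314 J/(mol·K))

5.47e-05 s⁻¹

Step 1: Use the Arrhenius equation: k = A × exp(-Eₐ/RT)
Step 2: Convert Eₐ to J/mol: 71.4 kJ/mol = 71400 J/mol
Step 3: Calculate the exponent: -Eₐ/(RT) = -71400/(8.314 × 318) = -27.00605
Step 4: k = 2.93e+07 × exp(-27.00605)
Step 5: k = 2.93e+07 × 1.86819e-12 = 5.4738e-05 s⁻¹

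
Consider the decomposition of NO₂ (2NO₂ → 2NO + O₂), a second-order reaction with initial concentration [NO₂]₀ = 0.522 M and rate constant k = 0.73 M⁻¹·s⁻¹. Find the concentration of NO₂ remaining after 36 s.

0.03547 M

Step 1: For a second-order reaction: 1/[NO₂] = 1/[NO₂]₀ + kt
Step 2: 1/[NO₂] = 1/0.522 + 0.73 × 36
Step 3: 1/[NO₂] = 1.916 + 26.28 = 28.2
Step 4: [NO₂] = 1/28.2 = 0.03547 M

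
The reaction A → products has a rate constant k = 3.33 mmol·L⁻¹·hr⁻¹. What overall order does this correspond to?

zeroth order (0)

Step 1: The units of k for an nth-order reaction are (concentration)^(1-n)·(time)⁻¹.
Step 2: Here k has units mmol·L⁻¹·hr⁻¹, so the concentration exponent is 1.
Step 3: 1 - n = 1 ⇒ n = 0. The reaction is zeroth order.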